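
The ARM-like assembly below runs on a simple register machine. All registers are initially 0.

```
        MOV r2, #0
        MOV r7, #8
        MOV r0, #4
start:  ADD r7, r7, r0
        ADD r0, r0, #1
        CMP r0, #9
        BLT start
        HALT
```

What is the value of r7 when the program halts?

38

r2=0
r7=8
r0=4
r7=8+4=12
r0=4+1=5
CMP r0, #9  (cmp 5,9)
BLT start: taken
r7=12+5=17
r0=5+1=6
CMP r0, #9  (cmp 6,9)
BLT start: taken
r7=17+6=23
r0=6+1=7
CMP r0, #9  (cmp 7,9)
BLT start: taken
r7=23+7=30
r0=7+1=8
CMP r0, #9  (cmp 8,9)
BLT start: taken
r7=30+8=38
r0=8+1=9
CMP r0, #9  (cmp 9,9)
BLT start: not taken
halt.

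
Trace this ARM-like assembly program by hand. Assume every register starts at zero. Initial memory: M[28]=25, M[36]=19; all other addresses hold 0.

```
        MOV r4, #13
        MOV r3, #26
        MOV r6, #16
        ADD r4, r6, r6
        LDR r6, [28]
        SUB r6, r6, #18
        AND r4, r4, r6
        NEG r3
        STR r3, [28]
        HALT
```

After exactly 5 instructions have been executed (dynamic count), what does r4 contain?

after MOV r4, #13: r4=13
after MOV r3, #26: r3=26
after MOV r6, #16: r6=16
after ADD r4, r6, r6: r4=16+16=32
after LDR r6, [28]: r6=M[28]=25
After step 5: r4 = 32.

32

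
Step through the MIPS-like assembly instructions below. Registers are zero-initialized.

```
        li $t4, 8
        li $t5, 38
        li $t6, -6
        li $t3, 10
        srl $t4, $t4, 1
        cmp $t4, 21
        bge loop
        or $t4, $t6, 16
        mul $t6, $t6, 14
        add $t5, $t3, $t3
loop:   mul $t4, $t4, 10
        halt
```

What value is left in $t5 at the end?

20

after li $t4, 8: $t4=8
after li $t5, 38: $t5=38
after li $t6, -6: $t6=-6
after li $t3, 10: $t3=10
after srl $t4, $t4, 1: $t4=8>>1=4
cmp $t4, 21  (cmp 4,21)
bge loop: not taken
after or $t4, $t6, 16: $t4=(-6)|16=-6
after mul $t6, $t6, 14: $t6=(-6)*14=-84
after add $t5, $t3, $t3: $t5=10+10=20
after mul $t4, $t4, 10: $t4=(-6)*10=-60
halt.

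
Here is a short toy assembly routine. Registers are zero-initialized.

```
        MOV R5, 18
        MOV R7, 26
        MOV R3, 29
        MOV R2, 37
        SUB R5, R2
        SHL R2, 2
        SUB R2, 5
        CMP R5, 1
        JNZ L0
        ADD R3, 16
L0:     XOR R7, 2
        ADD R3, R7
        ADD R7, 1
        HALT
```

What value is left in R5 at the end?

-19

R5=18
R7=26
R3=29
R2=37
R5=18-37=-19
R2=37<<2=148
R2=148-5=143
CMP R5, 1  (cmp -19,1)
JNZ L0: taken
R7=26^2=24
R3=29+24=53
R7=24+1=25
halt.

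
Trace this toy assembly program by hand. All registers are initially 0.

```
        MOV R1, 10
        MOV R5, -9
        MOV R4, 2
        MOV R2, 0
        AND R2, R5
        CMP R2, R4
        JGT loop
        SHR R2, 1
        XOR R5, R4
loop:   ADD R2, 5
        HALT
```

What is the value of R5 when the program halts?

after MOV R1, 10: R1=10
after MOV R5, -9: R5=-9
after MOV R4, 2: R4=2
after MOV R2, 0: R2=0
after AND R2, R5: R2=0&(-9)=0
CMP R2, R4  (cmp 0,2)
JGT loop: not taken
after SHR R2, 1: R2=0>>1=0
after XOR R5, R4: R5=(-9)^2=-11
after ADD R2, 5: R2=0+5=5
halt.

-11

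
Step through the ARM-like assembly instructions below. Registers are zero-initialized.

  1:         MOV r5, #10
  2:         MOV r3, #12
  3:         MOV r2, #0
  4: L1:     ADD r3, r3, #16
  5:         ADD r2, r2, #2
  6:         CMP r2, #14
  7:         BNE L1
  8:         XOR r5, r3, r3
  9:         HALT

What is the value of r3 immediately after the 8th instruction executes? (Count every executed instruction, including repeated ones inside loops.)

44

MOV r5, #10 → r5=10
MOV r3, #12 → r3=12
MOV r2, #0 → r2=0
ADD r3, r3, #16 → r3=12+16=28
ADD r2, r2, #2 → r2=0+2=2
CMP r2, #14  (cmp 2,14)
BNE L1: taken
ADD r3, r3, #16 → r3=28+16=44
After step 8: r3 = 44.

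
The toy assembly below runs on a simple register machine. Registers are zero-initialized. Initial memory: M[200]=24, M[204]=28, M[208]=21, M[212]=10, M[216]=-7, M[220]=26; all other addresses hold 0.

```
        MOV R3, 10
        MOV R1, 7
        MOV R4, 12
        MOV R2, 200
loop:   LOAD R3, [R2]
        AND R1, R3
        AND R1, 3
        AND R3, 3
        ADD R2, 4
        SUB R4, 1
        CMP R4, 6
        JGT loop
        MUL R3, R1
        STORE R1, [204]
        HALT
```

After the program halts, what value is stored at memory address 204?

0

after MOV R3, 10: R3=10
after MOV R1, 7: R1=7
after MOV R4, 12: R4=12
after MOV R2, 200: R2=200
after LOAD R3, [R2]: R3=M[200]=24
after AND R1, R3: R1=7&24=0
after AND R1, 3: R1=0&3=0
after AND R3, 3: R3=24&3=0
after ADD R2, 4: R2=200+4=204
after SUB R4, 1: R4=12-1=11
CMP R4, 6  (cmp 11,6)
JGT loop: taken
after LOAD R3, [R2]: R3=M[204]=28
after AND R1, R3: R1=0&28=0
after AND R1, 3: R1=0&3=0
after AND R3, 3: R3=28&3=0
after ADD R2, 4: R2=204+4=208
after SUB R4, 1: R4=11-1=10
CMP R4, 6  (cmp 10,6)
JGT loop: taken
after LOAD R3, [R2]: R3=M[208]=21
after AND R1, R3: R1=0&21=0
after AND R1, 3: R1=0&3=0
after AND R3, 3: R3=21&3=1
after ADD R2, 4: R2=208+4=212
after SUB R4, 1: R4=10-1=9
CMP R4, 6  (cmp 9,6)
JGT loop: taken
after LOAD R3, [R2]: R3=M[212]=10
after AND R1, R3: R1=0&10=0
after AND R1, 3: R1=0&3=0
after AND R3, 3: R3=10&3=2
after ADD R2, 4: R2=212+4=216
after SUB R4, 1: R4=9-1=8
CMP R4, 6  (cmp 8,6)
JGT loop: taken
after LOAD R3, [R2]: R3=M[216]=-7
after AND R1, R3: R1=0&(-7)=0
after AND R1, 3: R1=0&3=0
after AND R3, 3: R3=(-7)&3=1
after ADD R2, 4: R2=216+4=220
after SUB R4, 1: R4=8-1=7
CMP R4, 6  (cmp 7,6)
JGT loop: taken
after LOAD R3, [R2]: R3=M[220]=26
after AND R1, R3: R1=0&26=0
after AND R1, 3: R1=0&3=0
after AND R3, 3: R3=26&3=2
after ADD R2, 4: R2=220+4=224
after SUB R4, 1: R4=7-1=6
CMP R4, 6  (cmp 6,6)
JGT loop: not taken
after MUL R3, R1: R3=2*0=0
STORE R1, [204] → M[204]=0
halt.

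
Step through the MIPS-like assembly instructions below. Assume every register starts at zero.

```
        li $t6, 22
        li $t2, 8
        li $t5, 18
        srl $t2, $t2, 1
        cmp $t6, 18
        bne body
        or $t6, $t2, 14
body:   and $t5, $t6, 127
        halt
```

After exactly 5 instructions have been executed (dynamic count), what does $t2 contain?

4

$t6=22
$t2=8
$t5=18
$t2=8>>1=4
cmp $t6, 18  (cmp 22,18)
After step 5: $t2 = 4.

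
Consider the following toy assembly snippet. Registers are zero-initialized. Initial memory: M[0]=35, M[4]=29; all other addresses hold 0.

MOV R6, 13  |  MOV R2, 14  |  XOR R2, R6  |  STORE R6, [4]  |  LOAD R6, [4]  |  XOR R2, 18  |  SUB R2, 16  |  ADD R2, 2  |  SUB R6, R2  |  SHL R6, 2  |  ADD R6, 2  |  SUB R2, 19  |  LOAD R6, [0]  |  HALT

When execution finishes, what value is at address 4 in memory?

13

after MOV R6, 13: R6=13
after MOV R2, 14: R2=14
after XOR R2, R6: R2=14^13=3
STORE R6, [4] → M[4]=13
after LOAD R6, [4]: R6=M[4]=13
after XOR R2, 18: R2=3^18=17
after SUB R2, 16: R2=17-16=1
after ADD R2, 2: R2=1+2=3
after SUB R6, R2: R6=13-3=10
after SHL R6, 2: R6=10<<2=40
after ADD R6, 2: R6=40+2=42
after SUB R2, 19: R2=3-19=-16
after LOAD R6, [0]: R6=M[0]=35
halt.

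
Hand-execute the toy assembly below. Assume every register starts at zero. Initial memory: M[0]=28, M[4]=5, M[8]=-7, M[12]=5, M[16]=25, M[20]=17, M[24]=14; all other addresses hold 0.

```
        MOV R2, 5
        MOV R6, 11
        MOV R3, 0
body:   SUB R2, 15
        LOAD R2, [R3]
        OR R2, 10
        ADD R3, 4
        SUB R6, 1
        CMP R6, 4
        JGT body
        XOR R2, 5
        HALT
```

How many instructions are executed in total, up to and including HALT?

after MOV R2, 5: R2=5
after MOV R6, 11: R6=11
after MOV R3, 0: R3=0
after SUB R2, 15: R2=5-15=-10
after LOAD R2, [R3]: R2=M[0]=28
after OR R2, 10: R2=28|10=30
after ADD R3, 4: R3=0+4=4
after SUB R6, 1: R6=11-1=10
CMP R6, 4  (cmp 10,4)
JGT body: taken
after SUB R2, 15: R2=30-15=15
after LOAD R2, [R3]: R2=M[4]=5
after OR R2, 10: R2=5|10=15
after ADD R3, 4: R3=4+4=8
after SUB R6, 1: R6=10-1=9
CMP R6, 4  (cmp 9,4)
JGT body: taken
after SUB R2, 15: R2=15-15=0
after LOAD R2, [R3]: R2=M[8]=-7
after OR R2, 10: R2=(-7)|10=-5
after ADD R3, 4: R3=8+4=12
after SUB R6, 1: R6=9-1=8
CMP R6, 4  (cmp 8,4)
JGT body: taken
after SUB R2, 15: R2=(-5)-15=-20
after LOAD R2, [R3]: R2=M[12]=5
after OR R2, 10: R2=5|10=15
after ADD R3, 4: R3=12+4=16
after SUB R6, 1: R6=8-1=7
CMP R6, 4  (cmp 7,4)
JGT body: taken
after SUB R2, 15: R2=15-15=0
after LOAD R2, [R3]: R2=M[16]=25
after OR R2, 10: R2=25|10=27
after ADD R3, 4: R3=16+4=20
after SUB R6, 1: R6=7-1=6
CMP R6, 4  (cmp 6,4)
JGT body: taken
after SUB R2, 15: R2=27-15=12
after LOAD R2, [R3]: R2=M[20]=17
after OR R2, 10: R2=17|10=27
after ADD R3, 4: R3=20+4=24
after SUB R6, 1: R6=6-1=5
CMP R6, 4  (cmp 5,4)
JGT body: taken
after SUB R2, 15: R2=27-15=12
after LOAD R2, [R3]: R2=M[24]=14
after OR R2, 10: R2=14|10=14
after ADD R3, 4: R3=24+4=28
after SUB R6, 1: R6=5-1=4
CMP R6, 4  (cmp 4,4)
JGT body: not taken
after XOR R2, 5: R2=14^5=11
halt.
Total executed instructions: 54.

54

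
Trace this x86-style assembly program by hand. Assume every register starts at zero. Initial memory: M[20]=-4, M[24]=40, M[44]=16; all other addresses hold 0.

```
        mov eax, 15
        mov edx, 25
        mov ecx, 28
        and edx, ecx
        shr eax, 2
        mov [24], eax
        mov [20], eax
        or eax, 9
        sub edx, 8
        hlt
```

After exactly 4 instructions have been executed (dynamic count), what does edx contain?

24

after mov eax, 15: eax=15
after mov edx, 25: edx=25
after mov ecx, 28: ecx=28
after and edx, ecx: edx=25&28=24
After step 4: edx = 24.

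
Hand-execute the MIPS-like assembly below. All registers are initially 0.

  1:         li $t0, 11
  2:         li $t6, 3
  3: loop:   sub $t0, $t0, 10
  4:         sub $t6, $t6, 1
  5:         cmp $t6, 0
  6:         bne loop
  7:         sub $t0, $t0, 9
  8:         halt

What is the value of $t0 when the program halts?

-28

after li $t0, 11: $t0=11
after li $t6, 3: $t6=3
after sub $t0, $t0, 10: $t0=11-10=1
after sub $t6, $t6, 1: $t6=3-1=2
cmp $t6, 0  (cmp 2,0)
bne loop: taken
after sub $t0, $t0, 10: $t0=1-10=-9
after sub $t6, $t6, 1: $t6=2-1=1
cmp $t6, 0  (cmp 1,0)
bne loop: taken
after sub $t0, $t0, 10: $t0=(-9)-10=-19
after sub $t6, $t6, 1: $t6=1-1=0
cmp $t6, 0  (cmp 0,0)
bne loop: not taken
after sub $t0, $t0, 9: $t0=(-19)-9=-28
halt.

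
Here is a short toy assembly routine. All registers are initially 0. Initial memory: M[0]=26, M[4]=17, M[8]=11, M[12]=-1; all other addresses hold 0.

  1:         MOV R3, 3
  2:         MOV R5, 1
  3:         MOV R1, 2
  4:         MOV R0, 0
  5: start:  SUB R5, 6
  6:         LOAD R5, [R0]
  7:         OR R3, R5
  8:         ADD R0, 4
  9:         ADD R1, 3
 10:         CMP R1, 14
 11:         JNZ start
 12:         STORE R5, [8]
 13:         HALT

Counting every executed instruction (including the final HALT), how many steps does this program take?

MOV R3, 3 → R3=3
MOV R5, 1 → R5=1
MOV R1, 2 → R1=2
MOV R0, 0 → R0=0
SUB R5, 6 → R5=1-6=-5
LOAD R5, [R0] → R5=M[0]=26
OR R3, R5 → R3=3|26=27
ADD R0, 4 → R0=0+4=4
ADD R1, 3 → R1=2+3=5
CMP R1, 14  (cmp 5,14)
JNZ start: taken
SUB R5, 6 → R5=26-6=20
LOAD R5, [R0] → R5=M[4]=17
OR R3, R5 → R3=27|17=27
ADD R0, 4 → R0=4+4=8
ADD R1, 3 → R1=5+3=8
CMP R1, 14  (cmp 8,14)
JNZ start: taken
SUB R5, 6 → R5=17-6=11
LOAD R5, [R0] → R5=M[8]=11
OR R3, R5 → R3=27|11=27
ADD R0, 4 → R0=8+4=12
ADD R1, 3 → R1=8+3=11
CMP R1, 14  (cmp 11,14)
JNZ start: taken
SUB R5, 6 → R5=11-6=5
LOAD R5, [R0] → R5=M[12]=-1
OR R3, R5 → R3=27|(-1)=-1
ADD R0, 4 → R0=12+4=16
ADD R1, 3 → R1=11+3=14
CMP R1, 14  (cmp 14,14)
JNZ start: not taken
STORE R5, [8] → M[8]=-1
halt.
Total executed instructions: 34.

34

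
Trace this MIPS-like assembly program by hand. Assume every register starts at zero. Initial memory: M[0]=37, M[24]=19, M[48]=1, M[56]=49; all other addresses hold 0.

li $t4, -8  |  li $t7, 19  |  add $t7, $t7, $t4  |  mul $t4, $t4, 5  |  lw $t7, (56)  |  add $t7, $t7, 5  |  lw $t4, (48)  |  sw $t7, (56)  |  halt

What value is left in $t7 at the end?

$t4=-8
$t7=19
$t7=19+(-8)=11
$t4=(-8)*5=-40
$t7=M[56]=49
$t7=49+5=54
$t4=M[48]=1
sw $t7, (56) → M[56]=54
halt.

54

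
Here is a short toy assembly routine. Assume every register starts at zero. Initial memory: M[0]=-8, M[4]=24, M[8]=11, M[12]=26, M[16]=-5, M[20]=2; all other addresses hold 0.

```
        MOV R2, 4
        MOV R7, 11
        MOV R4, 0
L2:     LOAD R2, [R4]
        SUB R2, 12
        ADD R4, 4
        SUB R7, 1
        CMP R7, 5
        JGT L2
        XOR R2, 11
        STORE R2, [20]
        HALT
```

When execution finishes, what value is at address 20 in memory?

after MOV R2, 4: R2=4
after MOV R7, 11: R7=11
after MOV R4, 0: R4=0
after LOAD R2, [R4]: R2=M[0]=-8
after SUB R2, 12: R2=(-8)-12=-20
after ADD R4, 4: R4=0+4=4
after SUB R7, 1: R7=11-1=10
CMP R7, 5  (cmp 10,5)
JGT L2: taken
after LOAD R2, [R4]: R2=M[4]=24
after SUB R2, 12: R2=24-12=12
after ADD R4, 4: R4=4+4=8
after SUB R7, 1: R7=10-1=9
CMP R7, 5  (cmp 9,5)
JGT L2: taken
after LOAD R2, [R4]: R2=M[8]=11
after SUB R2, 12: R2=11-12=-1
after ADD R4, 4: R4=8+4=12
after SUB R7, 1: R7=9-1=8
CMP R7, 5  (cmp 8,5)
JGT L2: taken
after LOAD R2, [R4]: R2=M[12]=26
after SUB R2, 12: R2=26-12=14
after ADD R4, 4: R4=12+4=16
after SUB R7, 1: R7=8-1=7
CMP R7, 5  (cmp 7,5)
JGT L2: taken
after LOAD R2, [R4]: R2=M[16]=-5
after SUB R2, 12: R2=(-5)-12=-17
after ADD R4, 4: R4=16+4=20
after SUB R7, 1: R7=7-1=6
CMP R7, 5  (cmp 6,5)
JGT L2: taken
after LOAD R2, [R4]: R2=M[20]=2
after SUB R2, 12: R2=2-12=-10
after ADD R4, 4: R4=20+4=24
after SUB R7, 1: R7=6-1=5
CMP R7, 5  (cmp 5,5)
JGT L2: not taken
after XOR R2, 11: R2=(-10)^11=-3
STORE R2, [20] → M[20]=-3
halt.

-3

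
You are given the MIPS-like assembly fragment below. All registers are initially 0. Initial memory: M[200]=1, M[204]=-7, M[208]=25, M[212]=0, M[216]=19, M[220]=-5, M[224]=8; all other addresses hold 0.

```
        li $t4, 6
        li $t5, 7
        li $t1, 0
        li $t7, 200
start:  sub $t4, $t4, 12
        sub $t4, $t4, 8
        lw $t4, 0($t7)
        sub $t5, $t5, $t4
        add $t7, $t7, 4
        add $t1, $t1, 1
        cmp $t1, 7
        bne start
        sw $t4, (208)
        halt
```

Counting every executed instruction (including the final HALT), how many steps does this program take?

li $t4, 6 → $t4=6
li $t5, 7 → $t5=7
li $t1, 0 → $t1=0
li $t7, 200 → $t7=200
sub $t4, $t4, 12 → $t4=6-12=-6
sub $t4, $t4, 8 → $t4=(-6)-8=-14
lw $t4, 0($t7) → $t4=M[200]=1
sub $t5, $t5, $t4 → $t5=7-1=6
add $t7, $t7, 4 → $t7=200+4=204
add $t1, $t1, 1 → $t1=0+1=1
cmp $t1, 7  (cmp 1,7)
bne start: taken
sub $t4, $t4, 12 → $t4=1-12=-11
sub $t4, $t4, 8 → $t4=(-11)-8=-19
lw $t4, 0($t7) → $t4=M[204]=-7
sub $t5, $t5, $t4 → $t5=6-(-7)=13
add $t7, $t7, 4 → $t7=204+4=208
add $t1, $t1, 1 → $t1=1+1=2
cmp $t1, 7  (cmp 2,7)
bne start: taken
sub $t4, $t4, 12 → $t4=(-7)-12=-19
sub $t4, $t4, 8 → $t4=(-19)-8=-27
lw $t4, 0($t7) → $t4=M[208]=25
sub $t5, $t5, $t4 → $t5=13-25=-12
add $t7, $t7, 4 → $t7=208+4=212
add $t1, $t1, 1 → $t1=2+1=3
cmp $t1, 7  (cmp 3,7)
bne start: taken
sub $t4, $t4, 12 → $t4=25-12=13
sub $t4, $t4, 8 → $t4=13-8=5
lw $t4, 0($t7) → $t4=M[212]=0
sub $t5, $t5, $t4 → $t5=(-12)-0=-12
add $t7, $t7, 4 → $t7=212+4=216
add $t1, $t1, 1 → $t1=3+1=4
cmp $t1, 7  (cmp 4,7)
bne start: taken
sub $t4, $t4, 12 → $t4=0-12=-12
sub $t4, $t4, 8 → $t4=(-12)-8=-20
lw $t4, 0($t7) → $t4=M[216]=19
sub $t5, $t5, $t4 → $t5=(-12)-19=-31
add $t7, $t7, 4 → $t7=216+4=220
add $t1, $t1, 1 → $t1=4+1=5
cmp $t1, 7  (cmp 5,7)
bne start: taken
sub $t4, $t4, 12 → $t4=19-12=7
sub $t4, $t4, 8 → $t4=7-8=-1
lw $t4, 0($t7) → $t4=M[220]=-5
sub $t5, $t5, $t4 → $t5=(-31)-(-5)=-26
add $t7, $t7, 4 → $t7=220+4=224
add $t1, $t1, 1 → $t1=5+1=6
cmp $t1, 7  (cmp 6,7)
bne start: taken
sub $t4, $t4, 12 → $t4=(-5)-12=-17
sub $t4, $t4, 8 → $t4=(-17)-8=-25
lw $t4, 0($t7) → $t4=M[224]=8
sub $t5, $t5, $t4 → $t5=(-26)-8=-34
add $t7, $t7, 4 → $t7=224+4=228
add $t1, $t1, 1 → $t1=6+1=7
cmp $t1, 7  (cmp 7,7)
bne start: not taken
sw $t4, (208) → M[208]=8
halt.
Total executed instructions: 62.

62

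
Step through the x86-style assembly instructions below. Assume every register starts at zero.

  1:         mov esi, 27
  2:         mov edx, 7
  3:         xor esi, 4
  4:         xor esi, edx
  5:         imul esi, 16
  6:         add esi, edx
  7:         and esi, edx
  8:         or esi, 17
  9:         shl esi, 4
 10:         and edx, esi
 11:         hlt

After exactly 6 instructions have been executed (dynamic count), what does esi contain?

391

esi=27
edx=7
esi=27^4=31
esi=31^7=24
esi=24*16=384
esi=384+7=391
After step 6: esi = 391.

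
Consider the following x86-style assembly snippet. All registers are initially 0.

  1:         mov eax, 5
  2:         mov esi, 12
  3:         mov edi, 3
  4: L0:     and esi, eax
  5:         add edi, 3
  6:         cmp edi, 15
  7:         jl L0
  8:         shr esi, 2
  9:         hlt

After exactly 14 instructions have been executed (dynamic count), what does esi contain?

4

mov eax, 5 → eax=5
mov esi, 12 → esi=12
mov edi, 3 → edi=3
and esi, eax → esi=12&5=4
add edi, 3 → edi=3+3=6
cmp edi, 15  (cmp 6,15)
jl L0: taken
and esi, eax → esi=4&5=4
add edi, 3 → edi=6+3=9
cmp edi, 15  (cmp 9,15)
jl L0: taken
and esi, eax → esi=4&5=4
add edi, 3 → edi=9+3=12
cmp edi, 15  (cmp 12,15)
After step 14: esi = 4.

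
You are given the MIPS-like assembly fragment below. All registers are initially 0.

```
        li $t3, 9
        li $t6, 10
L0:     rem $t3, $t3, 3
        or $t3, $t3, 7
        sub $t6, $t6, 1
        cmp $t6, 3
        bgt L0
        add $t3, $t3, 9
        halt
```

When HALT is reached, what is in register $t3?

$t3=9
$t6=10
$t3=9%3=0
$t3=0|7=7
$t6=10-1=9
cmp $t6, 3  (cmp 9,3)
bgt L0: taken
$t3=7%3=1
$t3=1|7=7
$t6=9-1=8
cmp $t6, 3  (cmp 8,3)
bgt L0: taken
$t3=7%3=1
$t3=1|7=7
$t6=8-1=7
cmp $t6, 3  (cmp 7,3)
bgt L0: taken
$t3=7%3=1
$t3=1|7=7
$t6=7-1=6
cmp $t6, 3  (cmp 6,3)
bgt L0: taken
$t3=7%3=1
$t3=1|7=7
$t6=6-1=5
cmp $t6, 3  (cmp 5,3)
bgt L0: taken
$t3=7%3=1
$t3=1|7=7
$t6=5-1=4
cmp $t6, 3  (cmp 4,3)
bgt L0: taken
$t3=7%3=1
$t3=1|7=7
$t6=4-1=3
cmp $t6, 3  (cmp 3,3)
bgt L0: not taken
$t3=7+9=16
halt.

16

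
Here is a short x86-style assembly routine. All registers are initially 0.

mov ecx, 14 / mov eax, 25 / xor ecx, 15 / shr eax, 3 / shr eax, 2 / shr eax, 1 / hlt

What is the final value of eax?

ecx=14
eax=25
ecx=14^15=1
eax=25>>3=3
eax=3>>2=0
eax=0>>1=0
halt.

0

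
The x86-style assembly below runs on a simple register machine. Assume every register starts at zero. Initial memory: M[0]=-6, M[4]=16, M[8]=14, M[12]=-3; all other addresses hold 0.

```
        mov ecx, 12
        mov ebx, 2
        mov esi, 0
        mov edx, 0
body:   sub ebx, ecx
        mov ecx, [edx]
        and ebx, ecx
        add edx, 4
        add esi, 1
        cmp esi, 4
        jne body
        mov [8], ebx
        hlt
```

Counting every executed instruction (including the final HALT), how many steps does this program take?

34

ecx=12
ebx=2
esi=0
edx=0
ebx=2-12=-10
ecx=M[0]=-6
ebx=(-10)&(-6)=-14
edx=0+4=4
esi=0+1=1
cmp esi, 4  (cmp 1,4)
jne body: taken
ebx=(-14)-(-6)=-8
ecx=M[4]=16
ebx=(-8)&16=16
edx=4+4=8
esi=1+1=2
cmp esi, 4  (cmp 2,4)
jne body: taken
ebx=16-16=0
ecx=M[8]=14
ebx=0&14=0
edx=8+4=12
esi=2+1=3
cmp esi, 4  (cmp 3,4)
jne body: taken
ebx=0-14=-14
ecx=M[12]=-3
ebx=(-14)&(-3)=-16
edx=12+4=16
esi=3+1=4
cmp esi, 4  (cmp 4,4)
jne body: not taken
mov [8], ebx → M[8]=-16
halt.
Total executed instructions: 34.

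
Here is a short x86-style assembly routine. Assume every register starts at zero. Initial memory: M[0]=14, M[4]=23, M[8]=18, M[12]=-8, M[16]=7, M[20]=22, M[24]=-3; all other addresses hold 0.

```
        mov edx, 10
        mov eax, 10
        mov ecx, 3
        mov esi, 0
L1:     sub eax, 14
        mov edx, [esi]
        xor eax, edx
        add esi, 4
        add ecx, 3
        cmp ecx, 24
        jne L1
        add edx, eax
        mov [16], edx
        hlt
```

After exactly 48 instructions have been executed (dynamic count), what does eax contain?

-46

after mov edx, 10: edx=10
after mov eax, 10: eax=10
after mov ecx, 3: ecx=3
after mov esi, 0: esi=0
after sub eax, 14: eax=10-14=-4
after mov edx, [esi]: edx=M[0]=14
after xor eax, edx: eax=(-4)^14=-14
after add esi, 4: esi=0+4=4
after add ecx, 3: ecx=3+3=6
cmp ecx, 24  (cmp 6,24)
jne L1: taken
after sub eax, 14: eax=(-14)-14=-28
after mov edx, [esi]: edx=M[4]=23
after xor eax, edx: eax=(-28)^23=-13
after add esi, 4: esi=4+4=8
after add ecx, 3: ecx=6+3=9
cmp ecx, 24  (cmp 9,24)
jne L1: taken
after sub eax, 14: eax=(-13)-14=-27
after mov edx, [esi]: edx=M[8]=18
after xor eax, edx: eax=(-27)^18=-9
after add esi, 4: esi=8+4=12
after add ecx, 3: ecx=9+3=12
cmp ecx, 24  (cmp 12,24)
jne L1: taken
after sub eax, 14: eax=(-9)-14=-23
after mov edx, [esi]: edx=M[12]=-8
after xor eax, edx: eax=(-23)^(-8)=17
after add esi, 4: esi=12+4=16
after add ecx, 3: ecx=12+3=15
cmp ecx, 24  (cmp 15,24)
jne L1: taken
after sub eax, 14: eax=17-14=3
after mov edx, [esi]: edx=M[16]=7
after xor eax, edx: eax=3^7=4
after add esi, 4: esi=16+4=20
after add ecx, 3: ecx=15+3=18
cmp ecx, 24  (cmp 18,24)
jne L1: taken
after sub eax, 14: eax=4-14=-10
after mov edx, [esi]: edx=M[20]=22
after xor eax, edx: eax=(-10)^22=-32
after add esi, 4: esi=20+4=24
after add ecx, 3: ecx=18+3=21
cmp ecx, 24  (cmp 21,24)
jne L1: taken
after sub eax, 14: eax=(-32)-14=-46
after mov edx, [esi]: edx=M[24]=-3
After step 48: eax = -46.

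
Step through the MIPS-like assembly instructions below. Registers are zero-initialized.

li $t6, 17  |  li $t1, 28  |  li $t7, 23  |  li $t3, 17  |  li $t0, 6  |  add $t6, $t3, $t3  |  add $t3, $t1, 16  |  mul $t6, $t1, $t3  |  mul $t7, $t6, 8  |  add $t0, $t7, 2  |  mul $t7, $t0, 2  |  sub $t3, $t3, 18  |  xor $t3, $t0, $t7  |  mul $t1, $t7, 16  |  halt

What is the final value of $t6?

1232

$t6=17
$t1=28
$t7=23
$t3=17
$t0=6
$t6=17+17=34
$t3=28+16=44
$t6=28*44=1232
$t7=1232*8=9856
$t0=9856+2=9858
$t7=9858*2=19716
$t3=44-18=26
$t3=9858^19716=27526
$t1=19716*16=315456
halt.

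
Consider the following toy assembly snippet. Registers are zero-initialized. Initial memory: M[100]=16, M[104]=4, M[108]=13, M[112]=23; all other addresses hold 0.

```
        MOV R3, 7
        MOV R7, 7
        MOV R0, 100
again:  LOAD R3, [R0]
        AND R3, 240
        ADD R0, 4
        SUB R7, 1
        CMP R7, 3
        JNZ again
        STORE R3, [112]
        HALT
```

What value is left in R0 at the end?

116

R3=7
R7=7
R0=100
R3=M[100]=16
R3=16&240=16
R0=100+4=104
R7=7-1=6
CMP R7, 3  (cmp 6,3)
JNZ again: taken
R3=M[104]=4
R3=4&240=0
R0=104+4=108
R7=6-1=5
CMP R7, 3  (cmp 5,3)
JNZ again: taken
R3=M[108]=13
R3=13&240=0
R0=108+4=112
R7=5-1=4
CMP R7, 3  (cmp 4,3)
JNZ again: taken
R3=M[112]=23
R3=23&240=16
R0=112+4=116
R7=4-1=3
CMP R7, 3  (cmp 3,3)
JNZ again: not taken
STORE R3, [112] → M[112]=16
halt.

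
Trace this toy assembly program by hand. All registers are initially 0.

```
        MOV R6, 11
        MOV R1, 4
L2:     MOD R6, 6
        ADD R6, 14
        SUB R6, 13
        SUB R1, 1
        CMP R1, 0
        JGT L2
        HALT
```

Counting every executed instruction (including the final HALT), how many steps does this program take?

27

MOV R6, 11 → R6=11
MOV R1, 4 → R1=4
MOD R6, 6 → R6=11%6=5
ADD R6, 14 → R6=5+14=19
SUB R6, 13 → R6=19-13=6
SUB R1, 1 → R1=4-1=3
CMP R1, 0  (cmp 3,0)
JGT L2: taken
MOD R6, 6 → R6=6%6=0
ADD R6, 14 → R6=0+14=14
SUB R6, 13 → R6=14-13=1
SUB R1, 1 → R1=3-1=2
CMP R1, 0  (cmp 2,0)
JGT L2: taken
MOD R6, 6 → R6=1%6=1
ADD R6, 14 → R6=1+14=15
SUB R6, 13 → R6=15-13=2
SUB R1, 1 → R1=2-1=1
CMP R1, 0  (cmp 1,0)
JGT L2: taken
MOD R6, 6 → R6=2%6=2
ADD R6, 14 → R6=2+14=16
SUB R6, 13 → R6=16-13=3
SUB R1, 1 → R1=1-1=0
CMP R1, 0  (cmp 0,0)
JGT L2: not taken
halt.
Total executed instructions: 27.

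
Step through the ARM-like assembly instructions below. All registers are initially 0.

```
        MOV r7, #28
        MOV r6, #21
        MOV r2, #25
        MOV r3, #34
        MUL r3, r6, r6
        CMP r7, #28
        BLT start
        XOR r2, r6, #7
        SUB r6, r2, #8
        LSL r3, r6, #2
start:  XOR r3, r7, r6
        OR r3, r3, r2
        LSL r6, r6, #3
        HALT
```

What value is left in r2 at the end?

r7=28
r6=21
r2=25
r3=34
r3=21*21=441
CMP r7, #28  (cmp 28,28)
BLT start: not taken
r2=21^7=18
r6=18-8=10
r3=10<<2=40
r3=28^10=22
r3=22|18=22
r6=10<<3=80
halt.

18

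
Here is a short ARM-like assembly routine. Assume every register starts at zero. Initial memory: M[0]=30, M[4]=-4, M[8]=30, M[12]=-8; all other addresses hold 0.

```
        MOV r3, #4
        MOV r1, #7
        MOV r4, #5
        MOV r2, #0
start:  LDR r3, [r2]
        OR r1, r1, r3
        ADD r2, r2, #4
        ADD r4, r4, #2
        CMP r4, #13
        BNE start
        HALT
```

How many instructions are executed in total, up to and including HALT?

MOV r3, #4 → r3=4
MOV r1, #7 → r1=7
MOV r4, #5 → r4=5
MOV r2, #0 → r2=0
LDR r3, [r2] → r3=M[0]=30
OR r1, r1, r3 → r1=7|30=31
ADD r2, r2, #4 → r2=0+4=4
ADD r4, r4, #2 → r4=5+2=7
CMP r4, #13  (cmp 7,13)
BNE start: taken
LDR r3, [r2] → r3=M[4]=-4
OR r1, r1, r3 → r1=31|(-4)=-1
ADD r2, r2, #4 → r2=4+4=8
ADD r4, r4, #2 → r4=7+2=9
CMP r4, #13  (cmp 9,13)
BNE start: taken
LDR r3, [r2] → r3=M[8]=30
OR r1, r1, r3 → r1=(-1)|30=-1
ADD r2, r2, #4 → r2=8+4=12
ADD r4, r4, #2 → r4=9+2=11
CMP r4, #13  (cmp 11,13)
BNE start: taken
LDR r3, [r2] → r3=M[12]=-8
OR r1, r1, r3 → r1=(-1)|(-8)=-1
ADD r2, r2, #4 → r2=12+4=16
ADD r4, r4, #2 → r4=11+2=13
CMP r4, #13  (cmp 13,13)
BNE start: not taken
halt.
Total executed instructions: 29.

29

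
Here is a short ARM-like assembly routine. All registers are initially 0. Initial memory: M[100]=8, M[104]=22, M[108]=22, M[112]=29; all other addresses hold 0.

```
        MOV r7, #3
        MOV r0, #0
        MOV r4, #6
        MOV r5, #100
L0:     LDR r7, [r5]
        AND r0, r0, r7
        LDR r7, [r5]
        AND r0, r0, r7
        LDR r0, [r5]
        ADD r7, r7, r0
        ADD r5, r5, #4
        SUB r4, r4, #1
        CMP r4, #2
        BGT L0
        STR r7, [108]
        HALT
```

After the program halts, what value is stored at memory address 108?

58

after MOV r7, #3: r7=3
after MOV r0, #0: r0=0
after MOV r4, #6: r4=6
after MOV r5, #100: r5=100
after LDR r7, [r5]: r7=M[100]=8
after AND r0, r0, r7: r0=0&8=0
after LDR r7, [r5]: r7=M[100]=8
after AND r0, r0, r7: r0=0&8=0
after LDR r0, [r5]: r0=M[100]=8
after ADD r7, r7, r0: r7=8+8=16
after ADD r5, r5, #4: r5=100+4=104
after SUB r4, r4, #1: r4=6-1=5
CMP r4, #2  (cmp 5,2)
BGT L0: taken
after LDR r7, [r5]: r7=M[104]=22
after AND r0, r0, r7: r0=8&22=0
after LDR r7, [r5]: r7=M[104]=22
after AND r0, r0, r7: r0=0&22=0
after LDR r0, [r5]: r0=M[104]=22
after ADD r7, r7, r0: r7=22+22=44
after ADD r5, r5, #4: r5=104+4=108
after SUB r4, r4, #1: r4=5-1=4
CMP r4, #2  (cmp 4,2)
BGT L0: taken
after LDR r7, [r5]: r7=M[108]=22
after AND r0, r0, r7: r0=22&22=22
after LDR r7, [r5]: r7=M[108]=22
after AND r0, r0, r7: r0=22&22=22
after LDR r0, [r5]: r0=M[108]=22
after ADD r7, r7, r0: r7=22+22=44
after ADD r5, r5, #4: r5=108+4=112
after SUB r4, r4, #1: r4=4-1=3
CMP r4, #2  (cmp 3,2)
BGT L0: taken
after LDR r7, [r5]: r7=M[112]=29
after AND r0, r0, r7: r0=22&29=20
after LDR r7, [r5]: r7=M[112]=29
after AND r0, r0, r7: r0=20&29=20
after LDR r0, [r5]: r0=M[112]=29
after ADD r7, r7, r0: r7=29+29=58
after ADD r5, r5, #4: r5=112+4=116
after SUB r4, r4, #1: r4=3-1=2
CMP r4, #2  (cmp 2,2)
BGT L0: not taken
STR r7, [108] → M[108]=58
halt.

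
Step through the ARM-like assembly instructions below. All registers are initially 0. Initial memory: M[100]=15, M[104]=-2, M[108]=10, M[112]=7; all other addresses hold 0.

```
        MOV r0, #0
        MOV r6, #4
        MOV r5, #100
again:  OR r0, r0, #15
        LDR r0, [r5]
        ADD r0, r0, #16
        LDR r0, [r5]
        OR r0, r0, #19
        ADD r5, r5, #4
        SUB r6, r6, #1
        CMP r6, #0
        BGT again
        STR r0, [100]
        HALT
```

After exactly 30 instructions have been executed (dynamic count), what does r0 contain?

after MOV r0, #0: r0=0
after MOV r6, #4: r6=4
after MOV r5, #100: r5=100
after OR r0, r0, #15: r0=0|15=15
after LDR r0, [r5]: r0=M[100]=15
after ADD r0, r0, #16: r0=15+16=31
after LDR r0, [r5]: r0=M[100]=15
after OR r0, r0, #19: r0=15|19=31
after ADD r5, r5, #4: r5=100+4=104
after SUB r6, r6, #1: r6=4-1=3
CMP r6, #0  (cmp 3,0)
BGT again: taken
after OR r0, r0, #15: r0=31|15=31
after LDR r0, [r5]: r0=M[104]=-2
after ADD r0, r0, #16: r0=(-2)+16=14
after LDR r0, [r5]: r0=M[104]=-2
after OR r0, r0, #19: r0=(-2)|19=-1
after ADD r5, r5, #4: r5=104+4=108
after SUB r6, r6, #1: r6=3-1=2
CMP r6, #0  (cmp 2,0)
BGT again: taken
after OR r0, r0, #15: r0=(-1)|15=-1
after LDR r0, [r5]: r0=M[108]=10
after ADD r0, r0, #16: r0=10+16=26
after LDR r0, [r5]: r0=M[108]=10
after OR r0, r0, #19: r0=10|19=27
after ADD r5, r5, #4: r5=108+4=112
after SUB r6, r6, #1: r6=2-1=1
CMP r6, #0  (cmp 1,0)
BGT again: taken
After step 30: r0 = 27.

27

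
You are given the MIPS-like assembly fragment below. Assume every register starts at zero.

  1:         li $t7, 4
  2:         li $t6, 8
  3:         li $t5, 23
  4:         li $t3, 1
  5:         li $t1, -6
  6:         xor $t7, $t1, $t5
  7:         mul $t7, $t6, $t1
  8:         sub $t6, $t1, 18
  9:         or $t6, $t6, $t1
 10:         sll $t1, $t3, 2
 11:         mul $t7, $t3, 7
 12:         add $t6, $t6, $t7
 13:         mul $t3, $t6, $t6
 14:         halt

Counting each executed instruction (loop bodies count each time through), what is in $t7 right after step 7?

li $t7, 4 → $t7=4
li $t6, 8 → $t6=8
li $t5, 23 → $t5=23
li $t3, 1 → $t3=1
li $t1, -6 → $t1=-6
xor $t7, $t1, $t5 → $t7=(-6)^23=-19
mul $t7, $t6, $t1 → $t7=8*(-6)=-48
After step 7: $t7 = -48.

-48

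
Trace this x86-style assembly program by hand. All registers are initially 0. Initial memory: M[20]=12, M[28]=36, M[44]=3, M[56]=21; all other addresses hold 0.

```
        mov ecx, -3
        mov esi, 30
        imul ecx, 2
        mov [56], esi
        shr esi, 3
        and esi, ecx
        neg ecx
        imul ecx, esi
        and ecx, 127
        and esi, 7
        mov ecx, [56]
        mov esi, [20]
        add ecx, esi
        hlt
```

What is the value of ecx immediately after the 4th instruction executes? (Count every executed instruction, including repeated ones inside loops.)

ecx=-3
esi=30
ecx=(-3)*2=-6
mov [56], esi → M[56]=30
After step 4: ecx = -6.

-6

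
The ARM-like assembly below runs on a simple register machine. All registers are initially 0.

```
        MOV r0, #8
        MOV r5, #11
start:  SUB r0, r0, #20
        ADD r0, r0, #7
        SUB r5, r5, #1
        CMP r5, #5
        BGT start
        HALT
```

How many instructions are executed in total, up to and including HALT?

MOV r0, #8 → r0=8
MOV r5, #11 → r5=11
SUB r0, r0, #20 → r0=8-20=-12
ADD r0, r0, #7 → r0=(-12)+7=-5
SUB r5, r5, #1 → r5=11-1=10
CMP r5, #5  (cmp 10,5)
BGT start: taken
SUB r0, r0, #20 → r0=(-5)-20=-25
ADD r0, r0, #7 → r0=(-25)+7=-18
SUB r5, r5, #1 → r5=10-1=9
CMP r5, #5  (cmp 9,5)
BGT start: taken
SUB r0, r0, #20 → r0=(-18)-20=-38
ADD r0, r0, #7 → r0=(-38)+7=-31
SUB r5, r5, #1 → r5=9-1=8
CMP r5, #5  (cmp 8,5)
BGT start: taken
SUB r0, r0, #20 → r0=(-31)-20=-51
ADD r0, r0, #7 → r0=(-51)+7=-44
SUB r5, r5, #1 → r5=8-1=7
CMP r5, #5  (cmp 7,5)
BGT start: taken
SUB r0, r0, #20 → r0=(-44)-20=-64
ADD r0, r0, #7 → r0=(-64)+7=-57
SUB r5, r5, #1 → r5=7-1=6
CMP r5, #5  (cmp 6,5)
BGT start: taken
SUB r0, r0, #20 → r0=(-57)-20=-77
ADD r0, r0, #7 → r0=(-77)+7=-70
SUB r5, r5, #1 → r5=6-1=5
CMP r5, #5  (cmp 5,5)
BGT start: not taken
halt.
Total executed instructions: 33.

33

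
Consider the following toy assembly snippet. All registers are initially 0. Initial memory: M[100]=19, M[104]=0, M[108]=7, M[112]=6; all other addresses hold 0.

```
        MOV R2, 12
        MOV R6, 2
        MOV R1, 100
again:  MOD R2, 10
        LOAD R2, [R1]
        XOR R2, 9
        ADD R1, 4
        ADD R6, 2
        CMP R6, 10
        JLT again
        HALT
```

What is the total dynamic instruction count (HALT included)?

after MOV R2, 12: R2=12
after MOV R6, 2: R6=2
after MOV R1, 100: R1=100
after MOD R2, 10: R2=12%10=2
after LOAD R2, [R1]: R2=M[100]=19
after XOR R2, 9: R2=19^9=26
after ADD R1, 4: R1=100+4=104
after ADD R6, 2: R6=2+2=4
CMP R6, 10  (cmp 4,10)
JLT again: taken
after MOD R2, 10: R2=26%10=6
after LOAD R2, [R1]: R2=M[104]=0
after XOR R2, 9: R2=0^9=9
after ADD R1, 4: R1=104+4=108
after ADD R6, 2: R6=4+2=6
CMP R6, 10  (cmp 6,10)
JLT again: taken
after MOD R2, 10: R2=9%10=9
after LOAD R2, [R1]: R2=M[108]=7
after XOR R2, 9: R2=7^9=14
after ADD R1, 4: R1=108+4=112
after ADD R6, 2: R6=6+2=8
CMP R6, 10  (cmp 8,10)
JLT again: taken
after MOD R2, 10: R2=14%10=4
after LOAD R2, [R1]: R2=M[112]=6
after XOR R2, 9: R2=6^9=15
after ADD R1, 4: R1=112+4=116
after ADD R6, 2: R6=8+2=10
CMP R6, 10  (cmp 10,10)
JLT again: not taken
halt.
Total executed instructions: 32.

32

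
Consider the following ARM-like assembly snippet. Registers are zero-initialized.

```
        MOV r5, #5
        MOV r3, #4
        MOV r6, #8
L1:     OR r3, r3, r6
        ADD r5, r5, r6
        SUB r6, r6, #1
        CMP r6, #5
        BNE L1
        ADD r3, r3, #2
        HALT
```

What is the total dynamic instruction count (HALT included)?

20

after MOV r5, #5: r5=5
after MOV r3, #4: r3=4
after MOV r6, #8: r6=8
after OR r3, r3, r6: r3=4|8=12
after ADD r5, r5, r6: r5=5+8=13
after SUB r6, r6, #1: r6=8-1=7
CMP r6, #5  (cmp 7,5)
BNE L1: taken
after OR r3, r3, r6: r3=12|7=15
after ADD r5, r5, r6: r5=13+7=20
after SUB r6, r6, #1: r6=7-1=6
CMP r6, #5  (cmp 6,5)
BNE L1: taken
after OR r3, r3, r6: r3=15|6=15
after ADD r5, r5, r6: r5=20+6=26
after SUB r6, r6, #1: r6=6-1=5
CMP r6, #5  (cmp 5,5)
BNE L1: not taken
after ADD r3, r3, #2: r3=15+2=17
halt.
Total executed instructions: 20.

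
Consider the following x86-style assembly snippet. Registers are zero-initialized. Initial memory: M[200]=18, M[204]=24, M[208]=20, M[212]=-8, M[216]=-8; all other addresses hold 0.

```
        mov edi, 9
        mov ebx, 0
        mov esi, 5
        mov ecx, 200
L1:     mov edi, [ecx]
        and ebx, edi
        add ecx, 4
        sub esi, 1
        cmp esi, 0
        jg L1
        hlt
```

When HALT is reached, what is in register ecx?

220

edi=9
ebx=0
esi=5
ecx=200
edi=M[200]=18
ebx=0&18=0
ecx=200+4=204
esi=5-1=4
cmp esi, 0  (cmp 4,0)
jg L1: taken
edi=M[204]=24
ebx=0&24=0
ecx=204+4=208
esi=4-1=3
cmp esi, 0  (cmp 3,0)
jg L1: taken
edi=M[208]=20
ebx=0&20=0
ecx=208+4=212
esi=3-1=2
cmp esi, 0  (cmp 2,0)
jg L1: taken
edi=M[212]=-8
ebx=0&(-8)=0
ecx=212+4=216
esi=2-1=1
cmp esi, 0  (cmp 1,0)
jg L1: taken
edi=M[216]=-8
ebx=0&(-8)=0
ecx=216+4=220
esi=1-1=0
cmp esi, 0  (cmp 0,0)
jg L1: not taken
halt.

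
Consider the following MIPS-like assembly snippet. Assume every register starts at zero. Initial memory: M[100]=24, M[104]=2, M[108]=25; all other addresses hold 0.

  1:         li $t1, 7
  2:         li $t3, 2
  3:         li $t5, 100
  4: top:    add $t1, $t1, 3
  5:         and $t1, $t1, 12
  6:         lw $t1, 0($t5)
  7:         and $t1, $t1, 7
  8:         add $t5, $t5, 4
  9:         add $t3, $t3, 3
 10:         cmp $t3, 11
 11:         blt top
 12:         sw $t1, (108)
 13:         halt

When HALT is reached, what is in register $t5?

li $t1, 7 → $t1=7
li $t3, 2 → $t3=2
li $t5, 100 → $t5=100
add $t1, $t1, 3 → $t1=7+3=10
and $t1, $t1, 12 → $t1=10&12=8
lw $t1, 0($t5) → $t1=M[100]=24
and $t1, $t1, 7 → $t1=24&7=0
add $t5, $t5, 4 → $t5=100+4=104
add $t3, $t3, 3 → $t3=2+3=5
cmp $t3, 11  (cmp 5,11)
blt top: taken
add $t1, $t1, 3 → $t1=0+3=3
and $t1, $t1, 12 → $t1=3&12=0
lw $t1, 0($t5) → $t1=M[104]=2
and $t1, $t1, 7 → $t1=2&7=2
add $t5, $t5, 4 → $t5=104+4=108
add $t3, $t3, 3 → $t3=5+3=8
cmp $t3, 11  (cmp 8,11)
blt top: taken
add $t1, $t1, 3 → $t1=2+3=5
and $t1, $t1, 12 → $t1=5&12=4
lw $t1, 0($t5) → $t1=M[108]=25
and $t1, $t1, 7 → $t1=25&7=1
add $t5, $t5, 4 → $t5=108+4=112
add $t3, $t3, 3 → $t3=8+3=11
cmp $t3, 11  (cmp 11,11)
blt top: not taken
sw $t1, (108) → M[108]=1
halt.

112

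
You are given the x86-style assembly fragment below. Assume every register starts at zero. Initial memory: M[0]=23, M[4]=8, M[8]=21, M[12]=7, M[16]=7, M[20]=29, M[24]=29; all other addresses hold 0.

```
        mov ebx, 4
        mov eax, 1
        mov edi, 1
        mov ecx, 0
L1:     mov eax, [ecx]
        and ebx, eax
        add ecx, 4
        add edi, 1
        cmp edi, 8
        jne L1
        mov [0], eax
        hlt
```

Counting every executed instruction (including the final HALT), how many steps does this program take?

mov ebx, 4 → ebx=4
mov eax, 1 → eax=1
mov edi, 1 → edi=1
mov ecx, 0 → ecx=0
mov eax, [ecx] → eax=M[0]=23
and ebx, eax → ebx=4&23=4
add ecx, 4 → ecx=0+4=4
add edi, 1 → edi=1+1=2
cmp edi, 8  (cmp 2,8)
jne L1: taken
mov eax, [ecx] → eax=M[4]=8
and ebx, eax → ebx=4&8=0
add ecx, 4 → ecx=4+4=8
add edi, 1 → edi=2+1=3
cmp edi, 8  (cmp 3,8)
jne L1: taken
mov eax, [ecx] → eax=M[8]=21
and ebx, eax → ebx=0&21=0
add ecx, 4 → ecx=8+4=12
add edi, 1 → edi=3+1=4
cmp edi, 8  (cmp 4,8)
jne L1: taken
mov eax, [ecx] → eax=M[12]=7
and ebx, eax → ebx=0&7=0
add ecx, 4 → ecx=12+4=16
add edi, 1 → edi=4+1=5
cmp edi, 8  (cmp 5,8)
jne L1: taken
mov eax, [ecx] → eax=M[16]=7
and ebx, eax → ebx=0&7=0
add ecx, 4 → ecx=16+4=20
add edi, 1 → edi=5+1=6
cmp edi, 8  (cmp 6,8)
jne L1: taken
mov eax, [ecx] → eax=M[20]=29
and ebx, eax → ebx=0&29=0
add ecx, 4 → ecx=20+4=24
add edi, 1 → edi=6+1=7
cmp edi, 8  (cmp 7,8)
jne L1: taken
mov eax, [ecx] → eax=M[24]=29
and ebx, eax → ebx=0&29=0
add ecx, 4 → ecx=24+4=28
add edi, 1 → edi=7+1=8
cmp edi, 8  (cmp 8,8)
jne L1: not taken
mov [0], eax → M[0]=29
halt.
Total executed instructions: 48.

48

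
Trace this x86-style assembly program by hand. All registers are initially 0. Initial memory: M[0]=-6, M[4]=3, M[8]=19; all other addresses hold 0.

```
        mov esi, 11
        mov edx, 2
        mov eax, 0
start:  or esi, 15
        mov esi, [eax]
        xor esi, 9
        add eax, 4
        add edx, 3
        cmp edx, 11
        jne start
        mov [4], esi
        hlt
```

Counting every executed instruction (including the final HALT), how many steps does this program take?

esi=11
edx=2
eax=0
esi=11|15=15
esi=M[0]=-6
esi=(-6)^9=-13
eax=0+4=4
edx=2+3=5
cmp edx, 11  (cmp 5,11)
jne start: taken
esi=(-13)|15=-1
esi=M[4]=3
esi=3^9=10
eax=4+4=8
edx=5+3=8
cmp edx, 11  (cmp 8,11)
jne start: taken
esi=10|15=15
esi=M[8]=19
esi=19^9=26
eax=8+4=12
edx=8+3=11
cmp edx, 11  (cmp 11,11)
jne start: not taken
mov [4], esi → M[4]=26
halt.
Total executed instructions: 26.

26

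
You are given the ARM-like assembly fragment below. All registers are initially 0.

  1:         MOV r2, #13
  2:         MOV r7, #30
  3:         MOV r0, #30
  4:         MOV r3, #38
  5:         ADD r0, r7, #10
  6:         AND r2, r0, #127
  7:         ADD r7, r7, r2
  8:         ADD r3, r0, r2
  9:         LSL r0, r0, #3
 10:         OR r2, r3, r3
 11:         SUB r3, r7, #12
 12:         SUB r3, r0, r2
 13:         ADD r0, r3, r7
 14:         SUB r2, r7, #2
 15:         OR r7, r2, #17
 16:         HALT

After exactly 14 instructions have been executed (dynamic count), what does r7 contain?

70

MOV r2, #13 → r2=13
MOV r7, #30 → r7=30
MOV r0, #30 → r0=30
MOV r3, #38 → r3=38
ADD r0, r7, #10 → r0=30+10=40
AND r2, r0, #127 → r2=40&127=40
ADD r7, r7, r2 → r7=30+40=70
ADD r3, r0, r2 → r3=40+40=80
LSL r0, r0, #3 → r0=40<<3=320
OR r2, r3, r3 → r2=80|80=80
SUB r3, r7, #12 → r3=70-12=58
SUB r3, r0, r2 → r3=320-80=240
ADD r0, r3, r7 → r0=240+70=310
SUB r2, r7, #2 → r2=70-2=68
After step 14: r7 = 70.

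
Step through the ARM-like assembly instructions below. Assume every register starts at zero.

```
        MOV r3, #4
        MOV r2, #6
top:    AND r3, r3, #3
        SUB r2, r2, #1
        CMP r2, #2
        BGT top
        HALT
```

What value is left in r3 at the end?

0

r3=4
r2=6
r3=4&3=0
r2=6-1=5
CMP r2, #2  (cmp 5,2)
BGT top: taken
r3=0&3=0
r2=5-1=4
CMP r2, #2  (cmp 4,2)
BGT top: taken
r3=0&3=0
r2=4-1=3
CMP r2, #2  (cmp 3,2)
BGT top: taken
r3=0&3=0
r2=3-1=2
CMP r2, #2  (cmp 2,2)
BGT top: not taken
halt.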